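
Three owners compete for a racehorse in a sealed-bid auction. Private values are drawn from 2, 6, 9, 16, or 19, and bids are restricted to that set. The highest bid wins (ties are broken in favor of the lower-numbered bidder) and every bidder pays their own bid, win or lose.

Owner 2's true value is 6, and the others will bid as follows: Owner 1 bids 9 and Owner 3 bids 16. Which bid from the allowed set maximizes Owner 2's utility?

Bid 2: loses but pays 2, utility -2.
Bid 6: loses but pays 6, utility -6.
Bid 9: loses but pays 9, utility -9.
Bid 16: wins, pays 16, utility 6 - 16 = -10.
Bid 19: wins, pays 19, utility 6 - 19 = -13.
The best choice is 2 with utility -2.

2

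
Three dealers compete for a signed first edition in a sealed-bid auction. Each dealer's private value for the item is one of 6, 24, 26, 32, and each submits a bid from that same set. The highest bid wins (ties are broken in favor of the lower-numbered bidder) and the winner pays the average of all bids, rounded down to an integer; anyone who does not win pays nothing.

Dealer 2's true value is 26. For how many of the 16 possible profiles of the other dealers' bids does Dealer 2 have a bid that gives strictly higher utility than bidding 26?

2

Others bid (6, 32): truth gives 0; bid 32 gives 3 > 0. Violating.
Others bid (26, 6): truth gives 0; bid 32 gives 5 > 0. Violating.
Others bid (6, 6): truth gives 14; no alternative beats it.
Others bid (6, 24): truth gives 8; no alternative beats it.
(Checking all 16 profiles: 2 have a profitable deviation, 14 do not.)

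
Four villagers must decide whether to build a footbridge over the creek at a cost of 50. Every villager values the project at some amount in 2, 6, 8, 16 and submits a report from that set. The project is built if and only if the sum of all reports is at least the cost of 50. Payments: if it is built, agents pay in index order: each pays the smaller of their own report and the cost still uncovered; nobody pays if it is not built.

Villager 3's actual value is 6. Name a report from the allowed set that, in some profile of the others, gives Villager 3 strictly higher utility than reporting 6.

2

Suppose Villager 1 reports 16, Villager 2 reports 16 and Villager 4 reports 16.
Report 6: project built, pays 6, utility 6 - 6 = 0.
Report 2: project built, pays 2, utility 6 - 2 = 4.
So reporting 2 beats truth here (4 > 0).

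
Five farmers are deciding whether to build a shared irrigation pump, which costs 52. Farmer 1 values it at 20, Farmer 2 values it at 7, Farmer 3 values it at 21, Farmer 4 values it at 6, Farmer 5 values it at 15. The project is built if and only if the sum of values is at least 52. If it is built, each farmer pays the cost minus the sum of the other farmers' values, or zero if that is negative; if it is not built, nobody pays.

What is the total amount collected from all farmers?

7

Total value 69 ≥ cost 52, so it is built.
Farmer 1: others sum to 49; max(0, 52 - 49) = 3.
Farmer 2: others sum to 62; max(0, 52 - 62) = 0.
Farmer 3: others sum to 48; max(0, 52 - 48) = 4.
Farmer 4: others sum to 63; max(0, 52 - 63) = 0.
Farmer 5: others sum to 54; max(0, 52 - 54) = 0.
Total collected = 3 + 0 + 4 + 0 + 0 = 7.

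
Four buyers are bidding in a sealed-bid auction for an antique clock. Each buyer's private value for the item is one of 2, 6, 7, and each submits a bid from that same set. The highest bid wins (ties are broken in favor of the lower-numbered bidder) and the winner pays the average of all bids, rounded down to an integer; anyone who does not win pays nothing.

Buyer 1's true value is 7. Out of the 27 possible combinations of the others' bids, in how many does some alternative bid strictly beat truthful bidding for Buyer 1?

1

Others bid (2, 2, 2): truth gives 4; bid 2 gives 5 > 4. Violating.
Others bid (2, 2, 6): truth gives 3; no alternative beats it.
Others bid (2, 2, 7): truth gives 3; no alternative beats it.
(Checking all 27 profiles: 1 has a profitable deviation, 26 do not.)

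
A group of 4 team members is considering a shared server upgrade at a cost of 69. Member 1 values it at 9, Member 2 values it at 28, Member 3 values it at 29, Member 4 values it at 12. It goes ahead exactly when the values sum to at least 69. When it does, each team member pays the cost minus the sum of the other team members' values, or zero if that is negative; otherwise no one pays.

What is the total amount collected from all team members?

42

Total value 78 ≥ cost 69, so it is built.
Member 1: others sum to 69; max(0, 69 - 69) = 0.
Member 2: others sum to 50; max(0, 69 - 50) = 19.
Member 3: others sum to 49; max(0, 69 - 49) = 20.
Member 4: others sum to 66; max(0, 69 - 66) = 3.
Total collected = 0 + 19 + 20 + 3 = 42.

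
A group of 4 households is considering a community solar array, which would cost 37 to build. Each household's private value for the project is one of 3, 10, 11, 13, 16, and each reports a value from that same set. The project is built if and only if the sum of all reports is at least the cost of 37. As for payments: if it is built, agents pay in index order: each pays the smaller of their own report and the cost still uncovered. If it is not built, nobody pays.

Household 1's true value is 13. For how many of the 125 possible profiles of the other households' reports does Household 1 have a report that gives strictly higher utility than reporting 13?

100

Others report (3, 10, 13): truth gives 0; report 11 gives 2 > 0. Violating.
Others report (3, 10, 16): truth gives 0; report 10 gives 3 > 0. Violating.
Others report (3, 11, 13): truth gives 0; report 10 gives 3 > 0. Violating.
Others report (3, 11, 16): truth gives 0; report 10 gives 3 > 0. Violating.
Others report (3, 3, 3): truth gives 0; no alternative beats it.
Others report (3, 3, 10): truth gives 0; no alternative beats it.
(Checking all 125 profiles: 100 have a profitable deviation, 25 do not.)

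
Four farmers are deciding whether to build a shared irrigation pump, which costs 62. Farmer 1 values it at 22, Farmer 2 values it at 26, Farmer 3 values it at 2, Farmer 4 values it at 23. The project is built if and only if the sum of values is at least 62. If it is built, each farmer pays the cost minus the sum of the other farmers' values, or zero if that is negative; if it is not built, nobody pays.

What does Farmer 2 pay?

15

Total value 73 ≥ cost 62, so the project is built.
The other farmers' values sum to 47.
Cost minus that sum is 62 - 47 = 15.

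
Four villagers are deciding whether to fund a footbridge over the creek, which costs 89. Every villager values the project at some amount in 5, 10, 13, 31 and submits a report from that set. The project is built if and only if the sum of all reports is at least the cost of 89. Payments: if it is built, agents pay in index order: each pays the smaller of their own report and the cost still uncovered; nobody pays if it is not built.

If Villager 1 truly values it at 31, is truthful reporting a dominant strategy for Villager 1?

Consider the case where Villager 2 reports 31, Villager 3 reports 31 and Villager 4 reports 31.
Truthful report 31: project built, pays 31, utility 31 - 31 = 0.
Report 5 instead: project built, pays 5, utility 31 - 5 = 26.
Since 26 > 0, reporting 5 is strictly better here, so truthful reporting is not dominant.

No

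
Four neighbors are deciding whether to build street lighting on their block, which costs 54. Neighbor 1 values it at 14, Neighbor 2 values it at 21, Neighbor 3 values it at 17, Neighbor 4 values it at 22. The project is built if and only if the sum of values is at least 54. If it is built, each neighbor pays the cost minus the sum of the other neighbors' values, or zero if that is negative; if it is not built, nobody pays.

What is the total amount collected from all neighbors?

Total value 74 ≥ cost 54, so it is built.
Neighbor 1: others sum to 60; max(0, 54 - 60) = 0.
Neighbor 2: others sum to 53; max(0, 54 - 53) = 1.
Neighbor 3: others sum to 57; max(0, 54 - 57) = 0.
Neighbor 4: others sum to 52; max(0, 54 - 52) = 2.
Total collected = 0 + 1 + 0 + 2 = 3.

3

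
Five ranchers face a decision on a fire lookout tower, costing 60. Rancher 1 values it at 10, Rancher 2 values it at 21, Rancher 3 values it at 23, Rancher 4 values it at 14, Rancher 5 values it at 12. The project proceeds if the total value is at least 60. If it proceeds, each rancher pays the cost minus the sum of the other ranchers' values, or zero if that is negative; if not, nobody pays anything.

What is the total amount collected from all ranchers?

4

Total value 80 ≥ cost 60, so it is built.
Rancher 1: others sum to 70; max(0, 60 - 70) = 0.
Rancher 2: others sum to 59; max(0, 60 - 59) = 1.
Rancher 3: others sum to 57; max(0, 60 - 57) = 3.
Rancher 4: others sum to 66; max(0, 60 - 66) = 0.
Rancher 5: others sum to 68; max(0, 60 - 68) = 0.
Total collected = 0 + 1 + 3 + 0 + 0 = 4.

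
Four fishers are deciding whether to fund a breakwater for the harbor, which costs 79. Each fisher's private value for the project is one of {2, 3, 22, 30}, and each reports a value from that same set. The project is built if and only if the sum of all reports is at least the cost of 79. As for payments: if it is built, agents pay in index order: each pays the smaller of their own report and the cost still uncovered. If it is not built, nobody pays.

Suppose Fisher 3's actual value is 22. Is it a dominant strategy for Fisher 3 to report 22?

No

Consider the case where Fisher 1 reports 22, Fisher 2 reports 30 and Fisher 4 reports 30.
Truthful report 22: project built, pays 22, utility 22 - 22 = 0.
Report 2 instead: project built, pays 2, utility 22 - 2 = 20.
Since 20 > 0, reporting 2 is strictly better here, so truthful reporting is not dominant.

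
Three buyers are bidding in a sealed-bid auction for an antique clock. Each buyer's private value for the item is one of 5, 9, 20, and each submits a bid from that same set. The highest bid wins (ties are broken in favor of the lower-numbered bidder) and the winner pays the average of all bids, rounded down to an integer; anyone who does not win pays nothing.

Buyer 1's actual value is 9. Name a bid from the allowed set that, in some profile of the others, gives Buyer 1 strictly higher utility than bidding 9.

5

Suppose Buyer 2 bids 5 and Buyer 3 bids 5.
Bid 9: wins, pays 6, utility 9 - 6 = 3.
Bid 5: wins, pays 5, utility 9 - 5 = 4.
So bidding 5 beats truth here (4 > 3).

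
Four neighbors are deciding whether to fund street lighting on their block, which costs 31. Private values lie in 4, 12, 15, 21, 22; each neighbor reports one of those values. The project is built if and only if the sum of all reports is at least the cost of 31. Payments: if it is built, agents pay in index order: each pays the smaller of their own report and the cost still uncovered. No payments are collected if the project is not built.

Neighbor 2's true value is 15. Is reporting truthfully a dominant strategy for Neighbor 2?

Consider the case where Neighbor 1 reports 4, Neighbor 3 reports 4 and Neighbor 4 reports 12.
Truthful report 15: project built, pays 15, utility 15 - 15 = 0.
Report 12 instead: project built, pays 12, utility 15 - 12 = 3.
Since 3 > 0, reporting 12 is strictly better here, so truthful reporting is not dominant.

No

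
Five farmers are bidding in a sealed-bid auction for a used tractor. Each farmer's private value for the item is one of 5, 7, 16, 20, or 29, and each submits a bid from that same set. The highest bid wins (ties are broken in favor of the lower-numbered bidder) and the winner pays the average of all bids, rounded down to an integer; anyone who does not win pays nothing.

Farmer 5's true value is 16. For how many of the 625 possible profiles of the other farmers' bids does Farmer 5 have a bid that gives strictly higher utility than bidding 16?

151

Others bid (5, 5, 5, 5): truth gives 9; bid 7 gives 11 > 9. Violating.
Others bid (5, 5, 5, 16): truth gives 0; bid 20 gives 6 > 0. Violating.
Others bid (5, 5, 5, 20): truth gives 0; bid 29 gives 4 > 0. Violating.
Others bid (5, 5, 7, 16): truth gives 0; bid 20 gives 6 > 0. Violating.
Others bid (5, 5, 5, 7): truth gives 9; no alternative beats it.
Others bid (5, 5, 5, 29): truth gives 0; no alternative beats it.
(Checking all 625 profiles: 151 have a profitable deviation, 474 do not.)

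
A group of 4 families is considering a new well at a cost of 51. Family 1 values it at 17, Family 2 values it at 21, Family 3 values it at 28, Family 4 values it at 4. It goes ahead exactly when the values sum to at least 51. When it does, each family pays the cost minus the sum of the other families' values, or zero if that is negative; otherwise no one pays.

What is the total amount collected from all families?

Total value 70 ≥ cost 51, so it is built.
Family 1: others sum to 53; max(0, 51 - 53) = 0.
Family 2: others sum to 49; max(0, 51 - 49) = 2.
Family 3: others sum to 42; max(0, 51 - 42) = 9.
Family 4: others sum to 66; max(0, 51 - 66) = 0.
Total collected = 0 + 2 + 9 + 0 = 11.

11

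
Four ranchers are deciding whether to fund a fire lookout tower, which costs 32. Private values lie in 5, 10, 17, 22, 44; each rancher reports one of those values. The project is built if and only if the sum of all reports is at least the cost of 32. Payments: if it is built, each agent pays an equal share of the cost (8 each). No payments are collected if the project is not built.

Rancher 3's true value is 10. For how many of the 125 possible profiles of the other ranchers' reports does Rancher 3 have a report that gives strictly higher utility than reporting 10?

Others report (5, 5, 5): truth gives 0; report 17 gives 2 > 0. Violating.
Others report (5, 5, 10): truth gives 0; report 17 gives 2 > 0. Violating.
Others report (5, 10, 5): truth gives 0; report 17 gives 2 > 0. Violating.
Others report (10, 5, 5): truth gives 0; report 17 gives 2 > 0. Violating.
Others report (5, 5, 17): truth gives 2; no alternative beats it.
Others report (5, 5, 22): truth gives 2; no alternative beats it.
(Checking all 125 profiles: 4 have a profitable deviation, 121 do not.)

4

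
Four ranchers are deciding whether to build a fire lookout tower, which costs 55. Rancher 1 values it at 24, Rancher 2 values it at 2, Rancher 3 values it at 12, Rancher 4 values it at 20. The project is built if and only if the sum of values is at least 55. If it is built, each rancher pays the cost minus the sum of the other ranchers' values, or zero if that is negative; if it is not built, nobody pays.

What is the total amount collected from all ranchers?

Total value 58 ≥ cost 55, so it is built.
Rancher 1: others sum to 34; max(0, 55 - 34) = 21.
Rancher 2: others sum to 56; max(0, 55 - 56) = 0.
Rancher 3: others sum to 46; max(0, 55 - 46) = 9.
Rancher 4: others sum to 38; max(0, 55 - 38) = 17.
Total collected = 21 + 0 + 9 + 17 = 47.

47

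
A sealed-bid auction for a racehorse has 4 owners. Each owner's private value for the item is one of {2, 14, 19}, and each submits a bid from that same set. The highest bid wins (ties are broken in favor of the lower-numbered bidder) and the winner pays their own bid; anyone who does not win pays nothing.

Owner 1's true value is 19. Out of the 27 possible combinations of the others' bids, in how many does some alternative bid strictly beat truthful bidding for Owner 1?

Others bid (2, 2, 2): truth gives 0; bid 2 gives 17 > 0. Violating.
Others bid (2, 2, 14): truth gives 0; bid 14 gives 5 > 0. Violating.
Others bid (2, 14, 2): truth gives 0; bid 14 gives 5 > 0. Violating.
Others bid (2, 14, 14): truth gives 0; bid 14 gives 5 > 0. Violating.
Others bid (2, 2, 19): truth gives 0; no alternative beats it.
Others bid (2, 14, 19): truth gives 0; no alternative beats it.
(Checking all 27 profiles: 8 have a profitable deviation, 19 do not.)

8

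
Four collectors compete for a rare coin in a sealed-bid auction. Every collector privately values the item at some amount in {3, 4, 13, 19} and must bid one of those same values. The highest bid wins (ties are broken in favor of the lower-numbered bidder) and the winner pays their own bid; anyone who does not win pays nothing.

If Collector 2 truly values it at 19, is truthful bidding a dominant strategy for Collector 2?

Consider the case where Collector 1 bids 3, Collector 3 bids 3 and Collector 4 bids 3.
Truthful bid 19: wins, pays 19, utility 19 - 19 = 0.
Bid 4 instead: wins, pays 4, utility 19 - 4 = 15.
Since 15 > 0, bidding 4 is strictly better here, so truthful bidding is not dominant.

No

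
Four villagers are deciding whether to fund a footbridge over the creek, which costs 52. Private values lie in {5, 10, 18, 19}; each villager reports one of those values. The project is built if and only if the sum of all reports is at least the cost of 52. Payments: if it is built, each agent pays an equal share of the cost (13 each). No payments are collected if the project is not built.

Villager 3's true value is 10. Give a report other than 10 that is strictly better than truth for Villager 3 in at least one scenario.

5

Suppose Villager 1 reports 5, Villager 2 reports 18 and Villager 4 reports 19.
Report 10: project built, pays 13, utility 10 - 13 = -3.
Report 5: project not built, utility 0.
So reporting 5 beats truth here (0 > -3).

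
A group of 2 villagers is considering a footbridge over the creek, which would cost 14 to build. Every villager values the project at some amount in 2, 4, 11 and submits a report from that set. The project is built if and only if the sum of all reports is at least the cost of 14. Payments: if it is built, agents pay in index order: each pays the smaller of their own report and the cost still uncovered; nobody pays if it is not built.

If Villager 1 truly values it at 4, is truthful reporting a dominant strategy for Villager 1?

Check each profile of the others' reports and compare truth against every alternative report.
Others report (2): truth gives 0, best alternative gives 0.
Others report (4): truth gives 0, best alternative gives 0.
Others report (11): truth gives 0, best alternative gives 0.
In every case the truthful report is at least as good as any alternative, so it is a dominant strategy.

Yes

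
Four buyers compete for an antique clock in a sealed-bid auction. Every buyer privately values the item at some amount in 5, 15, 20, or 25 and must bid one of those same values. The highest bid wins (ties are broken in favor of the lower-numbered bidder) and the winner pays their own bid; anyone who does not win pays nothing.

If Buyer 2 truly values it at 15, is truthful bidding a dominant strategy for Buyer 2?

Check each profile of the others' bids and compare truth against every alternative bid.
Others bid (5, 5, 5): truth gives 0, best alternative gives 0.
Others bid (5, 5, 15): truth gives 0, best alternative gives 0.
Others bid (5, 5, 20): truth gives 0, best alternative gives 0.
Others bid (5, 5, 25): truth gives 0, best alternative gives 0.
Others bid (5, 15, 5): truth gives 0, best alternative gives 0.
Others bid (5, 15, 15): truth gives 0, best alternative gives 0.
(Remaining 58 profiles checked similarly; truth is weakly best in each.)
In every case the truthful bid is at least as good as any alternative, so it is a dominant strategy.

Yes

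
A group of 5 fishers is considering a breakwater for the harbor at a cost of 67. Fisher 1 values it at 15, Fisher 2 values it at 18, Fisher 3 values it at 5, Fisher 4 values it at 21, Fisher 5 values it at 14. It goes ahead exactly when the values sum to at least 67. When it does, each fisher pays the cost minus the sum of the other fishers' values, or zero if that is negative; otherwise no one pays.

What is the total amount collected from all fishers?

44

Total value 73 ≥ cost 67, so it is built.
Fisher 1: others sum to 58; max(0, 67 - 58) = 9.
Fisher 2: others sum to 55; max(0, 67 - 55) = 12.
Fisher 3: others sum to 68; max(0, 67 - 68) = 0.
Fisher 4: others sum to 52; max(0, 67 - 52) = 15.
Fisher 5: others sum to 59; max(0, 67 - 59) = 8.
Total collected = 9 + 12 + 0 + 15 + 8 = 44.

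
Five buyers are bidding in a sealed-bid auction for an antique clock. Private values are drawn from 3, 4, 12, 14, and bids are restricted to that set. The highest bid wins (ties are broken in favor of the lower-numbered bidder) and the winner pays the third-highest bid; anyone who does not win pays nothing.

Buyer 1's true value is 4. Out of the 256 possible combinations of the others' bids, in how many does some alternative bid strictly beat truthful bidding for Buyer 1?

8

Others bid (3, 3, 3, 12): truth gives 0; bid 12 gives 1 > 0. Violating.
Others bid (3, 3, 3, 14): truth gives 0; bid 14 gives 1 > 0. Violating.
Others bid (3, 3, 12, 3): truth gives 0; bid 12 gives 1 > 0. Violating.
Others bid (3, 3, 14, 3): truth gives 0; bid 14 gives 1 > 0. Violating.
Others bid (3, 3, 3, 3): truth gives 1; no alternative beats it.
Others bid (3, 3, 3, 4): truth gives 1; no alternative beats it.
(Checking all 256 profiles: 8 have a profitable deviation, 248 do not.)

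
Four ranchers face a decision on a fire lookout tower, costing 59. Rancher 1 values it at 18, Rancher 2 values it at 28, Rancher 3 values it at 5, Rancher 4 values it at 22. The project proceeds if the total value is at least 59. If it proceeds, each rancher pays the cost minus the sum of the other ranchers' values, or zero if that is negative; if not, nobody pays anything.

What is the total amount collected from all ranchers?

26

Total value 73 ≥ cost 59, so it is built.
Rancher 1: others sum to 55; max(0, 59 - 55) = 4.
Rancher 2: others sum to 45; max(0, 59 - 45) = 14.
Rancher 3: others sum to 68; max(0, 59 - 68) = 0.
Rancher 4: others sum to 51; max(0, 59 - 51) = 8.
Total collected = 4 + 14 + 0 + 8 = 26.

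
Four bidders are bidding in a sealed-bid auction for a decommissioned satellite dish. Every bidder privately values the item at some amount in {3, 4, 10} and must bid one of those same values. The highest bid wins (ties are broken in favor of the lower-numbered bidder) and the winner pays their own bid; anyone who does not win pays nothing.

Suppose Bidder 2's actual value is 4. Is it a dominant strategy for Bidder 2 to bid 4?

Check each profile of the others' bids and compare truth against every alternative bid.
Others bid (3, 3, 3): truth gives 0, best alternative gives 0.
Others bid (3, 3, 4): truth gives 0, best alternative gives 0.
Others bid (3, 3, 10): truth gives 0, best alternative gives 0.
Others bid (3, 4, 3): truth gives 0, best alternative gives 0.
Others bid (3, 4, 4): truth gives 0, best alternative gives 0.
Others bid (3, 4, 10): truth gives 0, best alternative gives 0.
(Remaining 21 profiles checked similarly; truth is weakly best in each.)
In every case the truthful bid is at least as good as any alternative, so it is a dominant strategy.

Yes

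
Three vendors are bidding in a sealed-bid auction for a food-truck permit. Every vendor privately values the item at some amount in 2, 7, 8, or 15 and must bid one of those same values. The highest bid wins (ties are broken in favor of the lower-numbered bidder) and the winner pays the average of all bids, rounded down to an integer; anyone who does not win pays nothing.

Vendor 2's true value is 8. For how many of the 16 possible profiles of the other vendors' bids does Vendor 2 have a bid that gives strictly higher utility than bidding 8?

Others bid (2, 2): truth gives 4; bid 7 gives 5 > 4. Violating.
Others bid (2, 7): truth gives 3; no alternative beats it.
Others bid (2, 8): truth gives 2; no alternative beats it.
(Checking all 16 profiles: 1 has a profitable deviation, 15 do not.)

1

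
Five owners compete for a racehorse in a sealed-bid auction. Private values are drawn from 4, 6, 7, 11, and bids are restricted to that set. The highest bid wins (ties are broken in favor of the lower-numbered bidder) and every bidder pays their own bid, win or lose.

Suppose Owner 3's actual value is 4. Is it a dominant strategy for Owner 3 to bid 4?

Consider the case where Owner 1 bids 4, Owner 2 bids 4, Owner 4 bids 4 and Owner 5 bids 4.
Truthful bid 4: loses but pays 4, utility -4.
Bid 6 instead: wins, pays 6, utility 4 - 6 = -2.
Since -2 > -4, bidding 6 is strictly better here, so truthful bidding is not dominant.

No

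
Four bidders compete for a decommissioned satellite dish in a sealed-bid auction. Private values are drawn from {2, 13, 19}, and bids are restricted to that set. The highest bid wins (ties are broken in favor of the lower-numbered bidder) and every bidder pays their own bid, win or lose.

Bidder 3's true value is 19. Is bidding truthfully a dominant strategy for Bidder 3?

No

Consider the case where Bidder 1 bids 2, Bidder 2 bids 2 and Bidder 4 bids 2.
Truthful bid 19: wins, pays 19, utility 19 - 19 = 0.
Bid 13 instead: wins, pays 13, utility 19 - 13 = 6.
Since 6 > 0, bidding 13 is strictly better here, so truthful bidding is not dominant.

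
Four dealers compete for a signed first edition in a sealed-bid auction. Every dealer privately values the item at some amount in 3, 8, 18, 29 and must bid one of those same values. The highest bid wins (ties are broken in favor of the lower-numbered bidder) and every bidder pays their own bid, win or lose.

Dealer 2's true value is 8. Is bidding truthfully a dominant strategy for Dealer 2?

Consider the case where Dealer 1 bids 3, Dealer 3 bids 3 and Dealer 4 bids 18.
Truthful bid 8: loses but pays 8, utility -8.
Bid 3 instead: loses but pays 3, utility -3.
Since -3 > -8, bidding 3 is strictly better here, so truthful bidding is not dominant.

No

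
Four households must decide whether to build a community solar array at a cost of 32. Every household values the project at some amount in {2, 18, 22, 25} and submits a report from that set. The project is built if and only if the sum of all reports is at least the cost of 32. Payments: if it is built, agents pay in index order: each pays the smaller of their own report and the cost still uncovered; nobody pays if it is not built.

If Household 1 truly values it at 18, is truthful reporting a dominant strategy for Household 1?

No

Consider the case where Household 2 reports 2, Household 3 reports 18 and Household 4 reports 18.
Truthful report 18: project built, pays 18, utility 18 - 18 = 0.
Report 2 instead: project built, pays 2, utility 18 - 2 = 16.
Since 16 > 0, reporting 2 is strictly better here, so truthful reporting is not dominant.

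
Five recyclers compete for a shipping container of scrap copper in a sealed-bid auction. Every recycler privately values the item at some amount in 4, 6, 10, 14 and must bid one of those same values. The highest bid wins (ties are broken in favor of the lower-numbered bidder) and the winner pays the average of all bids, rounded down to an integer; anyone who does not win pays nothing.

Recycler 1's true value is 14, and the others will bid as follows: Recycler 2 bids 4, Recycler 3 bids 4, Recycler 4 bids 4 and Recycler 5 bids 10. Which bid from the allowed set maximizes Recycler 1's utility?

Bid 4: loses, pays 0, utility 0.
Bid 6: loses, pays 0, utility 0.
Bid 10: wins, pays 6, utility 14 - 6 = 8.
Bid 14: wins, pays 7, utility 14 - 7 = 7.
The best choice is 10 with utility 8.

10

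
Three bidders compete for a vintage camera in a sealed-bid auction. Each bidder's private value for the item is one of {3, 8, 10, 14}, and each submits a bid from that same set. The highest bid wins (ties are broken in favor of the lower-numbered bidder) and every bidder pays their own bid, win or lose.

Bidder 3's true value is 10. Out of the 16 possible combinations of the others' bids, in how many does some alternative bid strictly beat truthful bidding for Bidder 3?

13

Others bid (3, 3): truth gives 0; bid 8 gives 2 > 0. Violating.
Others bid (3, 10): truth gives -10; bid 3 gives -3 > -10. Violating.
Others bid (3, 14): truth gives -10; bid 3 gives -3 > -10. Violating.
Others bid (8, 10): truth gives -10; bid 3 gives -3 > -10. Violating.
Others bid (3, 8): truth gives 0; no alternative beats it.
Others bid (8, 3): truth gives 0; no alternative beats it.
(Checking all 16 profiles: 13 have a profitable deviation, 3 do not.)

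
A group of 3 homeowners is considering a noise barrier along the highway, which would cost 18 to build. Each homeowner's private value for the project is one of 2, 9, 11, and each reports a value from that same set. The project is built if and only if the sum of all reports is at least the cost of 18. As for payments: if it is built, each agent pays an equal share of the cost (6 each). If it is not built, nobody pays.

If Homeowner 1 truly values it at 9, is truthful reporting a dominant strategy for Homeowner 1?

Yes

Check each profile of the others' reports and compare truth against every alternative report.
Others report (2, 9): truth gives 3, best alternative gives 3.
Others report (2, 11): truth gives 3, best alternative gives 3.
Others report (9, 2): truth gives 3, best alternative gives 3.
Others report (9, 9): truth gives 3, best alternative gives 3.
Others report (9, 11): truth gives 3, best alternative gives 3.
Others report (11, 2): truth gives 3, best alternative gives 3.
(Remaining 3 profiles checked similarly; truth is weakly best in each.)
In every case the truthful report is at least as good as any alternative, so it is a dominant strategy.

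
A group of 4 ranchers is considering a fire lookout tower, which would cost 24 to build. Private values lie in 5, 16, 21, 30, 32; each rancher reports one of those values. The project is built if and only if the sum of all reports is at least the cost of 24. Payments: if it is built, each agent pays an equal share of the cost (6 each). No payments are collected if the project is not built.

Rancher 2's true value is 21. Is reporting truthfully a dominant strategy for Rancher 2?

Yes

Check each profile of the others' reports and compare truth against every alternative report.
Others report (5, 5, 5): truth gives 15, best alternative gives 15.
Others report (5, 5, 16): truth gives 15, best alternative gives 15.
Others report (5, 5, 21): truth gives 15, best alternative gives 15.
Others report (5, 5, 30): truth gives 15, best alternative gives 15.
Others report (5, 5, 32): truth gives 15, best alternative gives 15.
Others report (5, 16, 5): truth gives 15, best alternative gives 15.
(Remaining 119 profiles checked similarly; truth is weakly best in each.)
In every case the truthful report is at least as good as any alternative, so it is a dominant strategy.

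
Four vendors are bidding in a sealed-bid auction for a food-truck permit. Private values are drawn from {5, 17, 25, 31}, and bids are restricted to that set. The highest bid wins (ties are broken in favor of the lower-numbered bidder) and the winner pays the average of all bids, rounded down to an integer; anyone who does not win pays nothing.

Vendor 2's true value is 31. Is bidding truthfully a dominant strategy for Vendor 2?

No

Consider the case where Vendor 1 bids 5, Vendor 3 bids 5 and Vendor 4 bids 5.
Truthful bid 31: wins, pays 11, utility 31 - 11 = 20.
Bid 17 instead: wins, pays 8, utility 31 - 8 = 23.
Since 23 > 20, bidding 17 is strictly better here, so truthful bidding is not dominant.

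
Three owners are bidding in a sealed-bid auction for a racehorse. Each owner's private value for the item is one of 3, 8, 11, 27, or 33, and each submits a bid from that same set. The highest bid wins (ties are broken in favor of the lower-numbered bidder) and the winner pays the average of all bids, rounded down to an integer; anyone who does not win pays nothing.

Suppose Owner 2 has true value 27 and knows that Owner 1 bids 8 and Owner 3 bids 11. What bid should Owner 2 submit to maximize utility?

Bid 3: loses, pays 0, utility 0.
Bid 8: loses, pays 0, utility 0.
Bid 11: wins, pays 10, utility 27 - 10 = 17.
Bid 27: wins, pays 15, utility 27 - 15 = 12.
Bid 33: wins, pays 17, utility 27 - 17 = 10.
The best choice is 11 with utility 17.

11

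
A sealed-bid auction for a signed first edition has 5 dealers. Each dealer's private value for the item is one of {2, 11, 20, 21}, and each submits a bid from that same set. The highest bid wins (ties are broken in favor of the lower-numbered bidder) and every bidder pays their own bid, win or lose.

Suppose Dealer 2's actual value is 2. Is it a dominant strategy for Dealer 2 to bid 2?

Check each profile of the others' bids and compare truth against every alternative bid.
Others bid (2, 2, 2, 20): truth gives -2, best alternative gives -11.
Others bid (2, 2, 2, 21): truth gives -2, best alternative gives -11.
Others bid (2, 2, 11, 20): truth gives -2, best alternative gives -11.
Others bid (2, 2, 11, 21): truth gives -2, best alternative gives -11.
Others bid (2, 2, 20, 2): truth gives -2, best alternative gives -11.
Others bid (2, 2, 20, 11): truth gives -2, best alternative gives -11.
(Remaining 250 profiles checked similarly; truth is weakly best in each.)
In every case the truthful bid is at least as good as any alternative, so it is a dominant strategy.

Yes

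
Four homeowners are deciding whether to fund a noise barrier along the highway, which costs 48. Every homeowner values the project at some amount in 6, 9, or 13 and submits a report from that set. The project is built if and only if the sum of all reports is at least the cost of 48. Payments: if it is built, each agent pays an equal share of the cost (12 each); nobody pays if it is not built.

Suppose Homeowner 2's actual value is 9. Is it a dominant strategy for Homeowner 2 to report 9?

No

Consider the case where Homeowner 1 reports 13, Homeowner 3 reports 13 and Homeowner 4 reports 13.
Truthful report 9: project built, pays 12, utility 9 - 12 = -3.
Report 6 instead: project not built, utility 0.
Since 0 > -3, reporting 6 is strictly better here, so truthful reporting is not dominant.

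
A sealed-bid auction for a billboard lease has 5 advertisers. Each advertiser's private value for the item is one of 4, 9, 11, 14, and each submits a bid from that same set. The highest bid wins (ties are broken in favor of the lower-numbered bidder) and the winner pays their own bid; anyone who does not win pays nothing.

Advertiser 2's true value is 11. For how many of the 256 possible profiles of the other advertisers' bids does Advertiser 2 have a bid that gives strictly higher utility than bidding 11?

Others bid (4, 4, 4, 4): truth gives 0; bid 9 gives 2 > 0. Violating.
Others bid (4, 4, 4, 9): truth gives 0; bid 9 gives 2 > 0. Violating.
Others bid (4, 4, 9, 4): truth gives 0; bid 9 gives 2 > 0. Violating.
Others bid (4, 4, 9, 9): truth gives 0; bid 9 gives 2 > 0. Violating.
Others bid (4, 4, 4, 11): truth gives 0; no alternative beats it.
Others bid (4, 4, 4, 14): truth gives 0; no alternative beats it.
(Checking all 256 profiles: 8 have a profitable deviation, 248 do not.)

8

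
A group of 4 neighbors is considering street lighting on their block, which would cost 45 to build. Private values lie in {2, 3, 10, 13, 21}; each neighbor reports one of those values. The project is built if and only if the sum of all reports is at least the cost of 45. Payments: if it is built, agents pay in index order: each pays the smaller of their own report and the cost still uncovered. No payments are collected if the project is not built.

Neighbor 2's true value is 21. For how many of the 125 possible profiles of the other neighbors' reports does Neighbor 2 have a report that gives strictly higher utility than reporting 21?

56

Others report (2, 10, 21): truth gives 0; report 13 gives 8 > 0. Violating.
Others report (2, 13, 21): truth gives 0; report 10 gives 11 > 0. Violating.
Others report (2, 21, 10): truth gives 0; report 13 gives 8 > 0. Violating.
Others report (2, 21, 13): truth gives 0; report 10 gives 11 > 0. Violating.
Others report (2, 2, 2): truth gives 0; no alternative beats it.
Others report (2, 2, 3): truth gives 0; no alternative beats it.
(Checking all 125 profiles: 56 have a profitable deviation, 69 do not.)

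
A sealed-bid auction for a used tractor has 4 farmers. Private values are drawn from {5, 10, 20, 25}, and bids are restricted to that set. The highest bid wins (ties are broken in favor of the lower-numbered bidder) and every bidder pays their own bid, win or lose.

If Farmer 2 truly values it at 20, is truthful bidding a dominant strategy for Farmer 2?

No

Consider the case where Farmer 1 bids 5, Farmer 3 bids 5 and Farmer 4 bids 5.
Truthful bid 20: wins, pays 20, utility 20 - 20 = 0.
Bid 10 instead: wins, pays 10, utility 20 - 10 = 10.
Since 10 > 0, bidding 10 is strictly better here, so truthful bidding is not dominant.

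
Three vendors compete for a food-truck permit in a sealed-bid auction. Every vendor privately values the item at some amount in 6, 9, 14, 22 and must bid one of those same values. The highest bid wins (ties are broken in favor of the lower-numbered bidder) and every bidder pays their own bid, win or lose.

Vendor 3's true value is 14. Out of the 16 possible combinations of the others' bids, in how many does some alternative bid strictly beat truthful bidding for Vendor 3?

13

Others bid (6, 6): truth gives 0; bid 9 gives 5 > 0. Violating.
Others bid (6, 14): truth gives -14; bid 6 gives -6 > -14. Violating.
Others bid (6, 22): truth gives -14; bid 6 gives -6 > -14. Violating.
Others bid (9, 14): truth gives -14; bid 6 gives -6 > -14. Violating.
Others bid (6, 9): truth gives 0; no alternative beats it.
Others bid (9, 6): truth gives 0; no alternative beats it.
(Checking all 16 profiles: 13 have a profitable deviation, 3 do not.)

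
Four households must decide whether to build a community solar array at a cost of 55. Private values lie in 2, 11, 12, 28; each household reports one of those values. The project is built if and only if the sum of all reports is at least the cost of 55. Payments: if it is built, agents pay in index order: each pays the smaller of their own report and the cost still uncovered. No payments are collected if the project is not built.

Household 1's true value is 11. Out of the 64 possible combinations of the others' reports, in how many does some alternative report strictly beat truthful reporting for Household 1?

Others report (2, 28, 28): truth gives 0; report 2 gives 9 > 0. Violating.
Others report (11, 28, 28): truth gives 0; report 2 gives 9 > 0. Violating.
Others report (12, 28, 28): truth gives 0; report 2 gives 9 > 0. Violating.
Others report (28, 2, 28): truth gives 0; report 2 gives 9 > 0. Violating.
Others report (2, 2, 2): truth gives 0; no alternative beats it.
Others report (2, 2, 11): truth gives 0; no alternative beats it.
(Checking all 64 profiles: 10 have a profitable deviation, 54 do not.)

10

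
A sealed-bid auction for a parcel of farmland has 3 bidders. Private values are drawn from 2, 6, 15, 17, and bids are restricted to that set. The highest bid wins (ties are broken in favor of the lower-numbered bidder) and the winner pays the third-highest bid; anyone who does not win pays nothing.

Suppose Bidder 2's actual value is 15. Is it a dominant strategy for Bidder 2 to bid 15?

Consider the case where Bidder 1 bids 2 and Bidder 3 bids 17.
Truthful bid 15: loses, pays 0, utility 0.
Bid 17 instead: wins, pays 2, utility 15 - 2 = 13.
Since 13 > 0, bidding 17 is strictly better here, so truthful bidding is not dominant.

No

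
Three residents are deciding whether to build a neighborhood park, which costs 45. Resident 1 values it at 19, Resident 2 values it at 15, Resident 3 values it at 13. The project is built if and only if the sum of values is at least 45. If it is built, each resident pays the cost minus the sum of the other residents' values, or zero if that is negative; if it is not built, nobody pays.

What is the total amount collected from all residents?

41

Total value 47 ≥ cost 45, so it is built.
Resident 1: others sum to 28; max(0, 45 - 28) = 17.
Resident 2: others sum to 32; max(0, 45 - 32) = 13.
Resident 3: others sum to 34; max(0, 45 - 34) = 11.
Total collected = 17 + 13 + 11 = 41.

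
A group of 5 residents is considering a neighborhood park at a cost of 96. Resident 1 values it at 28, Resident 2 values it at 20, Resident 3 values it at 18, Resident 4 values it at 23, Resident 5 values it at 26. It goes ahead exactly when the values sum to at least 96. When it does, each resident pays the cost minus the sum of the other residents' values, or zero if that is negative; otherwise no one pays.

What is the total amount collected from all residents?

21

Total value 115 ≥ cost 96, so it is built.
Resident 1: others sum to 87; max(0, 96 - 87) = 9.
Resident 2: others sum to 95; max(0, 96 - 95) = 1.
Resident 3: others sum to 97; max(0, 96 - 97) = 0.
Resident 4: others sum to 92; max(0, 96 - 92) = 4.
Resident 5: others sum to 89; max(0, 96 - 89) = 7.
Total collected = 9 + 1 + 0 + 4 + 7 = 21.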